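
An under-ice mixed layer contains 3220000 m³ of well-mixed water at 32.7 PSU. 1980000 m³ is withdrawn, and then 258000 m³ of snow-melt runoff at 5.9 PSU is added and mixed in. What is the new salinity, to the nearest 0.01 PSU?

Remaining after removal: 1,240,000 m³ at 32.7 PSU (salt = 40,548,000)
After addition: salt = 40,548,000 + 258,000×5.9 = 42,070,200; volume = 1,498,000 m³
S = 42,070,200 / 1,498,000 = 28.0842 PSU

28.08 PSU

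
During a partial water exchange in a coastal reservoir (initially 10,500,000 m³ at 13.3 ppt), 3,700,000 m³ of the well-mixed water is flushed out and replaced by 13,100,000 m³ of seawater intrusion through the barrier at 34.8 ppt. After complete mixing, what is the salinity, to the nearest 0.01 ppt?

Remaining after removal: 6,800,000 m³ at 13.3 ppt (salt = 90,440,000)
After addition: salt = 90,440,000 + 13,100,000×34.8 = 546,320,000; volume = 19,900,000 m³
S = 546,320,000 / 19,900,000 = 27.4533 ppt

27.45 ppt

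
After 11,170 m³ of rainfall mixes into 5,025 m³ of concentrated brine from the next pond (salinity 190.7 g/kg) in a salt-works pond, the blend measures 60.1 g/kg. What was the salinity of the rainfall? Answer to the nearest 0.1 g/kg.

Salt balance: 5,025×190.7 + 11,170×S = 16,195×60.1
958,267.5 + 11,170·S = 973,319.5
S = (973,319.5 − 958,267.5) / 11,170 = 1.3475 g/kg

1.3 g/kg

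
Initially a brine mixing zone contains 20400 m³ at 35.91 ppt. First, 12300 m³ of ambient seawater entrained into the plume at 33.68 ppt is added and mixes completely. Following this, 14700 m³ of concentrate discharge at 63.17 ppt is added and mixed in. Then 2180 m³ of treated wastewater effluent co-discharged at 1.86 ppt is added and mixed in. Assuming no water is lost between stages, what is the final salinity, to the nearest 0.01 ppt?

Weighted by volume,
Initial salt = 20,400×35.91 = 732,564
After stage 1: salt = 732,564 + 12,300×33.68 = 1,146,828; volume = 32,700 m³; S = 35.071 ppt
After stage 2: salt = 1,146,828 + 14,700×63.17 = 2,075,427; volume = 47,400 m³; S = 43.785 ppt
After stage 3: salt = 2,075,427 + 2,180×1.86 = 2,079,481.8; volume = 49,580 m³
S = 2,079,481.8 / 49,580 = 41.9419 ppt

41.94 ppt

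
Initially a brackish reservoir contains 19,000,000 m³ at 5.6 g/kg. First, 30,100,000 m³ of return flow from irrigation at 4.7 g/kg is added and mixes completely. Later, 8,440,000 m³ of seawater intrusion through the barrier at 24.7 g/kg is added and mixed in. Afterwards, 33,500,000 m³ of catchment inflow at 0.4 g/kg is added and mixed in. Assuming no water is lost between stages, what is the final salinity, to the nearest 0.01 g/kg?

5.16 g/kg

Mass of salt is conserved:
Initial salt = 19,000,000×5.6 = 106,400,000
After stage 1: salt = 106,400,000 + 30,100,000×4.7 = 247,870,000; volume = 49,100,000 m³; S = 5.048 g/kg
After stage 2: salt = 247,870,000 + 8,440,000×24.7 = 456,338,000; volume = 57,540,000 m³; S = 7.931 g/kg
After stage 3: salt = 456,338,000 + 33,500,000×0.4 = 469,738,000; volume = 91,040,000 m³
S = 469,738,000 / 91,040,000 = 5.1597 g/kg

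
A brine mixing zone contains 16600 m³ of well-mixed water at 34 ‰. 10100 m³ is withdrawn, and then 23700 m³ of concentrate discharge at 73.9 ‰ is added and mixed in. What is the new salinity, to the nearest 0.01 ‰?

65.31 ‰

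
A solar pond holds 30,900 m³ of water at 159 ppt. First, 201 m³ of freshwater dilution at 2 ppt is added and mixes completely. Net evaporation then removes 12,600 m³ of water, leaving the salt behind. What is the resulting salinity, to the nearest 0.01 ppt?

265.58 ppt

After mixing: salt = 30,900×159 + 201×2 = 4,913,502; volume = 31,101 m³
After evaporation: salt unchanged = 4,913,502; volume = 31,101 − 12,600 = 18,501 m³
S = 4,913,502 / 18,501 = 265.5803 ppt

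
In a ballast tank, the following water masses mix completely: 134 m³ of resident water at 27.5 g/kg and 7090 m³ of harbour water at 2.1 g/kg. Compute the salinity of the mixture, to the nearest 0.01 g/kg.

2.57 g/kg

Conserving salt mass:
salt = 134×27.5 + 7,090×2.1 = 3,685 + 14,889 = 18,574
volume = 134 + 7,090 = 7,224 m³
S = 18,574 / 7,224 = 2.5712 g/kg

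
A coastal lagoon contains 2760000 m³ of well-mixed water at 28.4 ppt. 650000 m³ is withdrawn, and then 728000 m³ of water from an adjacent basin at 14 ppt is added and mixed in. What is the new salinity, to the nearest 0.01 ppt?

Remaining after removal: 2,110,000 m³ at 28.4 ppt (salt = 59,924,000)
After addition: salt = 59,924,000 + 728,000×14 = 70,116,000; volume = 2,838,000 m³
S = 70,116,000 / 2,838,000 = 24.7061 ppt

24.71 ppt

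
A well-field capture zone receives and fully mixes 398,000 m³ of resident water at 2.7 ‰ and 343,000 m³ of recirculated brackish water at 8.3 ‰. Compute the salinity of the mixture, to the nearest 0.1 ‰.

Total salt / total volume:
salt = 398,000×2.7 + 343,000×8.3 = 1,074,600 + 2,846,900 = 3,921,500
volume = 398,000 + 343,000 = 741,000 m³
S = 3,921,500 / 741,000 = 5.292 ‰

5.3 ‰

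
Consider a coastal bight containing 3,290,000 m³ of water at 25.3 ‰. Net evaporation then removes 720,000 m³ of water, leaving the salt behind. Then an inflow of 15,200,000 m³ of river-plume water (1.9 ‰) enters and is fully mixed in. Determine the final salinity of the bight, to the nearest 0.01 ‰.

After evaporation: salt = 3,290,000×25.3 = 83,237,000; volume = 3,290,000 − 720,000 = 2,570,000 m³
After mixing: salt = 83,237,000 + 15,200,000×1.9 = 112,117,000; volume = 2,570,000 + 15,200,000 = 17,770,000 m³
S = 112,117,000 / 17,770,000 = 6.3093 ‰

6.31 ‰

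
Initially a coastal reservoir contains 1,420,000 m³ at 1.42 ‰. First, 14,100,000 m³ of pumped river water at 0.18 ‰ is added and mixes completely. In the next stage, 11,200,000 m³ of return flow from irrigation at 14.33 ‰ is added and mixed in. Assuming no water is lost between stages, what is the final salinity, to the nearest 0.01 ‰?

6.18 ‰

Salt balance:
Initial salt = 1,420,000×1.42 = 2,016,400
After stage 1: salt = 2,016,400 + 14,100,000×0.18 = 4,554,400; volume = 15,520,000 m³; S = 0.293 ‰
After stage 2: salt = 4,554,400 + 11,200,000×14.33 = 165,050,400; volume = 26,720,000 m³
S = 165,050,400 / 26,720,000 = 6.177 ‰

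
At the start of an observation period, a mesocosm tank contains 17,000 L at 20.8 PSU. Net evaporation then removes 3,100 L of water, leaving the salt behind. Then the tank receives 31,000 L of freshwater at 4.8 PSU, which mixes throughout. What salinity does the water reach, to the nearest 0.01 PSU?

11.19 PSU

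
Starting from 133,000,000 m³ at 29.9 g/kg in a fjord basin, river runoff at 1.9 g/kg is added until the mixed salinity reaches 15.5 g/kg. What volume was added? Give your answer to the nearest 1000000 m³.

Salt balance: 133,000,000×29.9 + V×1.9 = (133,000,000+V)×15.5
3,976,700,000 + 1.9V = 2,061,500,000 + 15.5V
1,915,200,000 = 13.6V
V = 140,823,529.41 m³

141000000 m³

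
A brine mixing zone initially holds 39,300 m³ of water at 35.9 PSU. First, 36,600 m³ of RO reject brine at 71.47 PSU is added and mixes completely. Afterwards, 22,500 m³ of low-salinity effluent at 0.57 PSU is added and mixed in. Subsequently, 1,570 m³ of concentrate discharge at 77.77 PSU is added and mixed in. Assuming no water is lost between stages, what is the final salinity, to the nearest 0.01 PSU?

41.63 PSU

Weighted by volume,
Initial salt = 39,300×35.9 = 1,410,870
After stage 1: salt = 1,410,870 + 36,600×71.47 = 4,026,672; volume = 75,900 m³; S = 53.052 PSU
After stage 2: salt = 4,026,672 + 22,500×0.57 = 4,039,497; volume = 98,400 m³; S = 41.052 PSU
After stage 3: salt = 4,039,497 + 1,570×77.77 = 4,161,595.9; volume = 99,970 m³
S = 4,161,595.9 / 99,970 = 41.6284 PSU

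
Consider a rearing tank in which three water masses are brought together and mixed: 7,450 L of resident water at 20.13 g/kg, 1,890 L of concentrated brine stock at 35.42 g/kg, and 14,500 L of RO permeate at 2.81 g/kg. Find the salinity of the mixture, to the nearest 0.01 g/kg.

10.81 g/kg

Mass of salt is conserved:
salt = 7,450×20.13 + 1,890×35.42 + 14,500×2.81 = 149,968.5 + 66,943.8 + 40,745 = 257,657.3
volume = 7,450 + 1,890 + 14,500 = 23,840 L
S = 257,657.3 / 23,840 = 10.8078 g/kg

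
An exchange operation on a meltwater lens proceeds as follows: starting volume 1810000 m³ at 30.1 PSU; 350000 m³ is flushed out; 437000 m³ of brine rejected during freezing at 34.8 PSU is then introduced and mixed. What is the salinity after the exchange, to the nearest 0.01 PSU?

31.18 PSU

Remaining after removal: 1,460,000 m³ at 30.1 PSU (salt = 43,946,000)
After addition: salt = 43,946,000 + 437,000×34.8 = 59,153,600; volume = 1,897,000 m³
S = 59,153,600 / 1,897,000 = 31.1827 PSU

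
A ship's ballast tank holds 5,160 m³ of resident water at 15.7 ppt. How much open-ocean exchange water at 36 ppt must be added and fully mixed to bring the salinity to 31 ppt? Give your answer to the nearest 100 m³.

Salt balance: 5,160×15.7 + V×36 = (5,160+V)×31
81,012 + 36V = 159,960 + 31V
78,948 = 5V
V = 15,789.6 m³

15800 m³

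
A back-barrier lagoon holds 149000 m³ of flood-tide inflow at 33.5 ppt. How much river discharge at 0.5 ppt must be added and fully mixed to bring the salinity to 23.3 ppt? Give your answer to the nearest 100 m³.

Salt balance: 149,000×33.5 + V×0.5 = (149,000+V)×23.3
4,991,500 + 0.5V = 3,471,700 + 23.3V
1,519,800 = 22.8V
V = 66,657.89 m³

66700 m³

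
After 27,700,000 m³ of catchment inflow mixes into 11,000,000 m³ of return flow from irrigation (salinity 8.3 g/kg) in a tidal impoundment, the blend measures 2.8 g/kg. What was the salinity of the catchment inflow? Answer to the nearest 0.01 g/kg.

Salt balance: 11,000,000×8.3 + 27,700,000×S = 38,700,000×2.8
91,300,000 + 27,700,000·S = 108,360,000
S = (108,360,000 − 91,300,000) / 27,700,000 = 0.6159 g/kg

0.62 g/kg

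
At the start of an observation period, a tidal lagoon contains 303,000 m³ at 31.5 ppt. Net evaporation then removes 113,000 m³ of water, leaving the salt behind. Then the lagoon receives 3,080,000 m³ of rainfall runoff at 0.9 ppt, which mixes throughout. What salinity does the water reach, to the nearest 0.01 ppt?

3.77 ppt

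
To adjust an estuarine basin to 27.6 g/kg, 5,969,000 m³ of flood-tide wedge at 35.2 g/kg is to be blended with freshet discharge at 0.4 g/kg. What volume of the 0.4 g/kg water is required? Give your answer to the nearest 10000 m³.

Salt balance: 5,969,000×35.2 + V×0.4 = (5,969,000+V)×27.6
210,108,800 + 0.4V = 164,744,400 + 27.6V
45,364,400 = 27.2V
V = 1,667,808.82 m³

1670000 m³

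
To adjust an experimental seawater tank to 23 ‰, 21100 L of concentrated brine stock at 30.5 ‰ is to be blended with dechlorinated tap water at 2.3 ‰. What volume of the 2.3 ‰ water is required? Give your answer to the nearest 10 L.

7640 L

Salt balance: 21,100×30.5 + V×2.3 = (21,100+V)×23
643,550 + 2.3V = 485,300 + 23V
158,250 = 20.7V
V = 7,644.93 L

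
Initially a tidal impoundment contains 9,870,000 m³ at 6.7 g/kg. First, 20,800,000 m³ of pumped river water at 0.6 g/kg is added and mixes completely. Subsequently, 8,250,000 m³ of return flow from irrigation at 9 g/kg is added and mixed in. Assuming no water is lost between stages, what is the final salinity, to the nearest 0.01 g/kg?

3.93 g/kg

By conservation of dissolved salt,
Initial salt = 9,870,000×6.7 = 66,129,000
After stage 1: salt = 66,129,000 + 20,800,000×0.6 = 78,609,000; volume = 30,670,000 m³; S = 2.563 g/kg
After stage 2: salt = 78,609,000 + 8,250,000×9 = 152,859,000; volume = 38,920,000 m³
S = 152,859,000 / 38,920,000 = 3.9275 g/kg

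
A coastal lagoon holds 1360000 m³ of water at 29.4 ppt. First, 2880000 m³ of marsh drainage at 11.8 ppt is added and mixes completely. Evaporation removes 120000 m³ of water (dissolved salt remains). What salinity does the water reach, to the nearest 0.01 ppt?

After mixing: salt = 1,360,000×29.4 + 2,880,000×11.8 = 73,968,000; volume = 4,240,000 m³
After evaporation: salt unchanged = 73,968,000; volume = 4,240,000 − 120,000 = 4,120,000 m³
S = 73,968,000 / 4,120,000 = 17.9534 ppt

17.95 ppt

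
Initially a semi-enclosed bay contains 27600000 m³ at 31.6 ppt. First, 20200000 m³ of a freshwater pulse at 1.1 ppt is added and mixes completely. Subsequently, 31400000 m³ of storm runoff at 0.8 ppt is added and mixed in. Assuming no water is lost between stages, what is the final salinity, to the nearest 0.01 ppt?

11.61 ppt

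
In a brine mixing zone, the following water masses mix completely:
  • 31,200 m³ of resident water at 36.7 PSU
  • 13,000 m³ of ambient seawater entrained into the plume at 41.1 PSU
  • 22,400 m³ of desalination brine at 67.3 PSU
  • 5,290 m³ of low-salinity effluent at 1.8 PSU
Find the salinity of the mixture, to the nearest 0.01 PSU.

Mass of salt is conserved:
salt = 31,200×36.7 + 13,000×41.1 + 22,400×67.3 + 5,290×1.8 = 1,145,040 + 534,300 + 1,507,520 + 9,522 = 3,196,382
volume = 31,200 + 13,000 + 22,400 + 5,290 = 71,890 m³
S = 3,196,382 / 71,890 = 44.4621 PSU

44.46 PSU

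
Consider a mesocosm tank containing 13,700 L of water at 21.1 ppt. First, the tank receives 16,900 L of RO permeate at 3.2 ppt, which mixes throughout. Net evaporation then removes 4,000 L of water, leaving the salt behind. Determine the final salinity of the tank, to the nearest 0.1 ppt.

12.9 ppt

After mixing: salt = 13,700×21.1 + 16,900×3.2 = 343,150; volume = 30,600 L
After evaporation: salt unchanged = 343,150; volume = 30,600 − 4,000 = 26,600 L
S = 343,150 / 26,600 = 12.9004 ppt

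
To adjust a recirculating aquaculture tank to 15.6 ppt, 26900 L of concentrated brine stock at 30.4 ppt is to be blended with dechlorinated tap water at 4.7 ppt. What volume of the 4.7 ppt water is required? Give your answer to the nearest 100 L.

Salt balance: 26,900×30.4 + V×4.7 = (26,900+V)×15.6
817,760 + 4.7V = 419,640 + 15.6V
398,120 = 10.9V
V = 36,524.77 L

36500 L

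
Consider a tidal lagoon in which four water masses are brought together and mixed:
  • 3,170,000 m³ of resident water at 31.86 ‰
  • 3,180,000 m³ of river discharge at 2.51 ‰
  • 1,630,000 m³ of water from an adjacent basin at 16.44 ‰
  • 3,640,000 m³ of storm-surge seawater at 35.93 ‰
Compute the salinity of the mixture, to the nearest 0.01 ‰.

22.94 ‰

Salt balance:
salt = 3,170,000×31.86 + 3,180,000×2.51 + 1,630,000×16.44 + 3,640,000×35.93 = 100,996,200 + 7,981,800 + 26,797,200 + 130,785,200 = 266,560,400
volume = 3,170,000 + 3,180,000 + 1,630,000 + 3,640,000 = 11,620,000 m³
S = 266,560,400 / 11,620,000 = 22.9398 ‰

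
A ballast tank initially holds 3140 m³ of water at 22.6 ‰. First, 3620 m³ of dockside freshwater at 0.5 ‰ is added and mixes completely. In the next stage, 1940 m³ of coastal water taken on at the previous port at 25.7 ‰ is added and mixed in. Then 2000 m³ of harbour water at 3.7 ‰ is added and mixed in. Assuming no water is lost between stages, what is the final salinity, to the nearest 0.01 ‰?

12.15 ‰

By conservation of dissolved salt,
Initial salt = 3,140×22.6 = 70,964
After stage 1: salt = 70,964 + 3,620×0.5 = 72,774; volume = 6,760 m³; S = 10.765 ‰
After stage 2: salt = 72,774 + 1,940×25.7 = 122,632; volume = 8,700 m³; S = 14.096 ‰
After stage 3: salt = 122,632 + 2,000×3.7 = 130,032; volume = 10,700 m³
S = 130,032 / 10,700 = 12.1525 ‰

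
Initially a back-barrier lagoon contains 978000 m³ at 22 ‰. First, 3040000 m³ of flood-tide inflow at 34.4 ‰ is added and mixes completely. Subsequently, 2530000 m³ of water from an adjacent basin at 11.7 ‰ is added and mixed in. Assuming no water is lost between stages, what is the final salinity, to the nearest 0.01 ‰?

Conserving salt mass:
Initial salt = 978,000×22 = 21,516,000
After stage 1: salt = 21,516,000 + 3,040,000×34.4 = 126,092,000; volume = 4,018,000 m³; S = 31.382 ‰
After stage 2: salt = 126,092,000 + 2,530,000×11.7 = 155,693,000; volume = 6,548,000 m³
S = 155,693,000 / 6,548,000 = 23.7772 ‰

23.78 ‰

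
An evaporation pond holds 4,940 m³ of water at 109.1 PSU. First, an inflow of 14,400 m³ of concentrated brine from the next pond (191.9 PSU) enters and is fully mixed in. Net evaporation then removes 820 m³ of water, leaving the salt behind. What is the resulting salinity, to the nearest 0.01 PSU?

After mixing: salt = 4,940×109.1 + 14,400×191.9 = 3,302,314; volume = 19,340 m³
After evaporation: salt unchanged = 3,302,314; volume = 19,340 − 820 = 18,520 m³
S = 3,302,314 / 18,520 = 178.3107 PSU

178.31 PSU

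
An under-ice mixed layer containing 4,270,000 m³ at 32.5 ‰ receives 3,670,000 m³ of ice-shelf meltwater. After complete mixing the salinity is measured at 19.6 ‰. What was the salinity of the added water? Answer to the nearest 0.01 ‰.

Salt balance: 4,270,000×32.5 + 3,670,000×S = 7,940,000×19.6
138,775,000 + 3,670,000·S = 155,624,000
S = (155,624,000 − 138,775,000) / 3,670,000 = 4.591 ‰

4.59 ‰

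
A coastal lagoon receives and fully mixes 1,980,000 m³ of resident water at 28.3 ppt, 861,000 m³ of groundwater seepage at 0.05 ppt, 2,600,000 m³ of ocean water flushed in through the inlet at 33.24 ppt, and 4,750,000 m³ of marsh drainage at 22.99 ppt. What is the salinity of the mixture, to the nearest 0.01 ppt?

Conserving salt mass:
salt = 1,980,000×28.3 + 861,000×0.05 + 2,600,000×33.24 + 4,750,000×22.99 = 56,034,000 + 43,050 + 86,424,000 + 109,202,500 = 251,703,550
volume = 1,980,000 + 861,000 + 2,600,000 + 4,750,000 = 10,191,000 m³
S = 251,703,550 / 10,191,000 = 24.6986 ppt

24.70 ppt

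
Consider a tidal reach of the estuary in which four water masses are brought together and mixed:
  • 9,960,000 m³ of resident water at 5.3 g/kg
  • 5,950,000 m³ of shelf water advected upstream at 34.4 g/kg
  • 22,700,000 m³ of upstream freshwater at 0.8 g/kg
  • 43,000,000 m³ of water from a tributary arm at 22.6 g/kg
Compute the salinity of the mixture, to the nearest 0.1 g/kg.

15.3 g/kg

Conserving salt mass:
salt = 9,960,000×5.3 + 5,950,000×34.4 + 22,700,000×0.8 + 43,000,000×22.6 = 52,788,000 + 204,680,000 + 18,160,000 + 971,800,000 = 1,247,428,000
volume = 9,960,000 + 5,950,000 + 22,700,000 + 43,000,000 = 81,610,000 m³
S = 1,247,428,000 / 81,610,000 = 15.285 g/kg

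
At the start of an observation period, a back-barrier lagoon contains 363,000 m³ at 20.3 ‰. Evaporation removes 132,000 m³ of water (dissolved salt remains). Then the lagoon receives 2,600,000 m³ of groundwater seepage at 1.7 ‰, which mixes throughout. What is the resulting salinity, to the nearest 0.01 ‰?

After evaporation: salt = 363,000×20.3 = 7,368,900; volume = 363,000 − 132,000 = 231,000 m³
After mixing: salt = 7,368,900 + 2,600,000×1.7 = 11,788,900; volume = 231,000 + 2,600,000 = 2,831,000 m³
S = 11,788,900 / 2,831,000 = 4.1642 ‰

4.16 ‰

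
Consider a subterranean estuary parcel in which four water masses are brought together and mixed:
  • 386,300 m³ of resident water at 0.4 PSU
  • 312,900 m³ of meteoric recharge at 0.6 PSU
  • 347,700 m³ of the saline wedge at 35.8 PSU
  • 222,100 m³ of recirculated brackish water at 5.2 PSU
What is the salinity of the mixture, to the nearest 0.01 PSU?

Weighted by volume,
salt = 386,300×0.4 + 312,900×0.6 + 347,700×35.8 + 222,100×5.2 = 154,520 + 187,740 + 12,447,660 + 1,154,920 = 13,944,840
volume = 386,300 + 312,900 + 347,700 + 222,100 = 1,269,000 m³
S = 13,944,840 / 1,269,000 = 10.9888 PSU

10.99 PSU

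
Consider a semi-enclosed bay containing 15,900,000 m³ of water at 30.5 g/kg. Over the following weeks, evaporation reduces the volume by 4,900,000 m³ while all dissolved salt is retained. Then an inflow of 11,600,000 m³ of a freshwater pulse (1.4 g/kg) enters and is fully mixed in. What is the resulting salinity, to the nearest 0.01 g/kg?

After evaporation: salt = 15,900,000×30.5 = 484,950,000; volume = 15,900,000 − 4,900,000 = 11,000,000 m³
After mixing: salt = 484,950,000 + 11,600,000×1.4 = 501,190,000; volume = 11,000,000 + 11,600,000 = 22,600,000 m³
S = 501,190,000 / 22,600,000 = 22.1765 g/kg

22.18 g/kg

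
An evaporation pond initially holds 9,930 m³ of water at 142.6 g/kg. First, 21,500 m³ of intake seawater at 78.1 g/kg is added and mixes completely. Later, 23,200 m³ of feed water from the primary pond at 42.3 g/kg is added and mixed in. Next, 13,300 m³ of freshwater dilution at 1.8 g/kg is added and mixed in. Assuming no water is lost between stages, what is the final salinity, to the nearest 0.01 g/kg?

60.36 g/kg

By conservation of dissolved salt,
Initial salt = 9,930×142.6 = 1,416,018
After stage 1: salt = 1,416,018 + 21,500×78.1 = 3,095,168; volume = 31,430 m³; S = 98.478 g/kg
After stage 2: salt = 3,095,168 + 23,200×42.3 = 4,076,528; volume = 54,630 m³; S = 74.621 g/kg
After stage 3: salt = 4,076,528 + 13,300×1.8 = 4,100,468; volume = 67,930 m³
S = 4,100,468 / 67,930 = 60.3631 g/kg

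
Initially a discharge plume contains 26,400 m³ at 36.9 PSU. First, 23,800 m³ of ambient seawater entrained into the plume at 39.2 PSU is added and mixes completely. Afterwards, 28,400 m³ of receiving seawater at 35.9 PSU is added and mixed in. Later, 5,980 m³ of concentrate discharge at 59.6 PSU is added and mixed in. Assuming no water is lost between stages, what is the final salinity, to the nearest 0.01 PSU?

Mass of salt is conserved:
Initial salt = 26,400×36.9 = 974,160
After stage 1: salt = 974,160 + 23,800×39.2 = 1,907,120; volume = 50,200 m³; S = 37.99 PSU
After stage 2: salt = 1,907,120 + 28,400×35.9 = 2,926,680; volume = 78,600 m³; S = 37.235 PSU
After stage 3: salt = 2,926,680 + 5,980×59.6 = 3,283,088; volume = 84,580 m³
S = 3,283,088 / 84,580 = 38.8164 PSU

38.82 PSU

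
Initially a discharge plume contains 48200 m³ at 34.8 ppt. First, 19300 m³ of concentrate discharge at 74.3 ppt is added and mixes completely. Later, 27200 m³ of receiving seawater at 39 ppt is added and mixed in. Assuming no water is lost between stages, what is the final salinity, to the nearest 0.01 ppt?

44.06 ppt

Conserving salt mass:
Initial salt = 48,200×34.8 = 1,677,360
After stage 1: salt = 1,677,360 + 19,300×74.3 = 3,111,350; volume = 67,500 m³; S = 46.094 ppt
After stage 2: salt = 3,111,350 + 27,200×39 = 4,172,150; volume = 94,700 m³
S = 4,172,150 / 94,700 = 44.0565 ppt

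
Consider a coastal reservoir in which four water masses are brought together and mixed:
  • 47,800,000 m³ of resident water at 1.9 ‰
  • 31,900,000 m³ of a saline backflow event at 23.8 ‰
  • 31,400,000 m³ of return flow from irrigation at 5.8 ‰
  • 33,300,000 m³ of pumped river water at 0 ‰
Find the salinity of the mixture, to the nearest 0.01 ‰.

7.15 ‰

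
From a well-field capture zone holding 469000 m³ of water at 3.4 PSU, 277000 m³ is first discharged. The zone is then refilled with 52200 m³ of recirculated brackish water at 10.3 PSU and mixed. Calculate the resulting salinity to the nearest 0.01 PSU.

Remaining after removal: 192,000 m³ at 3.4 PSU (salt = 652,800)
After addition: salt = 652,800 + 52,200×10.3 = 1,190,460; volume = 244,200 m³
S = 1,190,460 / 244,200 = 4.8749 PSU

4.87 PSU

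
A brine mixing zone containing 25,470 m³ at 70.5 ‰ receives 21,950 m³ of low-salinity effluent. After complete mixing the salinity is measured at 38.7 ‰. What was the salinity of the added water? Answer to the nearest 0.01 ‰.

1.80 ‰

Salt balance: 25,470×70.5 + 21,950×S = 47,420×38.7
1,795,635 + 21,950·S = 1,835,154
S = (1,835,154 − 1,795,635) / 21,950 = 1.8004 ‰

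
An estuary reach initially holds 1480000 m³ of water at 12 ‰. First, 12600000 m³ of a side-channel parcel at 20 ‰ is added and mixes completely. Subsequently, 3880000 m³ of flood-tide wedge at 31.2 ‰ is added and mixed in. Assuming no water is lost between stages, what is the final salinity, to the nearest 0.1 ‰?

21.8 ‰

Salt balance:
Initial salt = 1,480,000×12 = 17,760,000
After stage 1: salt = 17,760,000 + 12,600,000×20 = 269,760,000; volume = 14,080,000 m³; S = 19.159 ‰
After stage 2: salt = 269,760,000 + 3,880,000×31.2 = 390,816,000; volume = 17,960,000 m³
S = 390,816,000 / 17,960,000 = 21.7604 ‰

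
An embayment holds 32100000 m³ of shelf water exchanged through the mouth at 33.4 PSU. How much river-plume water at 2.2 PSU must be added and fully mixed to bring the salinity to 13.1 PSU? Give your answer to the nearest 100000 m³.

59800000 m³

Salt balance: 32,100,000×33.4 + V×2.2 = (32,100,000+V)×13.1
1,072,140,000 + 2.2V = 420,510,000 + 13.1V
651,630,000 = 10.9V
V = 59,782,568.81 m³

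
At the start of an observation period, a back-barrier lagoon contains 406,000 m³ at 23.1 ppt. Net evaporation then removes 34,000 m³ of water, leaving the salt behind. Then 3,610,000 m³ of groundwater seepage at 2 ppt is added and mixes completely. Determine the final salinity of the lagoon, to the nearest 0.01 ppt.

After evaporation: salt = 406,000×23.1 = 9,378,600; volume = 406,000 − 34,000 = 372,000 m³
After mixing: salt = 9,378,600 + 3,610,000×2 = 16,598,600; volume = 372,000 + 3,610,000 = 3,982,000 m³
S = 16,598,600 / 3,982,000 = 4.1684 ppt

4.17 ppt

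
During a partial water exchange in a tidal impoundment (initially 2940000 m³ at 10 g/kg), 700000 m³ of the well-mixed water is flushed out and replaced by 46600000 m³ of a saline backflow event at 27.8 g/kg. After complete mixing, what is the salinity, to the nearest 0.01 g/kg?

26.98 g/kg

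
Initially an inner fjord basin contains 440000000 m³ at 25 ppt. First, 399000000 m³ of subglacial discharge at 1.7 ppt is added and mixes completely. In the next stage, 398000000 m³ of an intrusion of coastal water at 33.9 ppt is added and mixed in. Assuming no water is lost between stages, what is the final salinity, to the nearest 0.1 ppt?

Mass of salt is conserved:
Initial salt = 440,000,000×25 = 11,000,000,000
After stage 1: salt = 11,000,000,000 + 399,000,000×1.7 = 11,678,300,000; volume = 839,000,000 m³; S = 13.919 ppt
After stage 2: salt = 11,678,300,000 + 398,000,000×33.9 = 25,170,500,000; volume = 1,237,000,000 m³
S = 25,170,500,000 / 1,237,000,000 = 20.348 ppt

20.3 ppt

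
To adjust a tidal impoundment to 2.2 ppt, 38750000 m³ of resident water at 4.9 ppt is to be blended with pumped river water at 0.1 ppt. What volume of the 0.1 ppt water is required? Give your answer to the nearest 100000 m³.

Salt balance: 38,750,000×4.9 + V×0.1 = (38,750,000+V)×2.2
189,875,000 + 0.1V = 85,250,000 + 2.2V
104,625,000 = 2.1V
V = 49,821,428.57 m³

49800000 m³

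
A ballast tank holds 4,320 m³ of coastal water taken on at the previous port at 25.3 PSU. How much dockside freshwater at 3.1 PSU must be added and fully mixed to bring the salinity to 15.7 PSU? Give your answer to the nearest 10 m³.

Salt balance: 4,320×25.3 + V×3.1 = (4,320+V)×15.7
109,296 + 3.1V = 67,824 + 15.7V
41,472 = 12.6V
V = 3,291.43 m³

3290 m³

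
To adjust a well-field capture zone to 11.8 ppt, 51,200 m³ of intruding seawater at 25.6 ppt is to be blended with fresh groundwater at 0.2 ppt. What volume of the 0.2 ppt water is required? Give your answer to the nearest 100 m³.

60900 m³

Salt balance: 51,200×25.6 + V×0.2 = (51,200+V)×11.8
1,310,720 + 0.2V = 604,160 + 11.8V
706,560 = 11.6V
V = 60,910.34 m³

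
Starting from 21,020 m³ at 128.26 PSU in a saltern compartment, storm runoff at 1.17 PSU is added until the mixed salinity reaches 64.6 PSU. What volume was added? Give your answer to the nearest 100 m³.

21100 m³

Salt balance: 21,020×128.26 + V×1.17 = (21,020+V)×64.6
2,696,025.2 + 1.17V = 1,357,892 + 64.6V
1,338,133.2 = 63.43V
V = 21,096.22 m³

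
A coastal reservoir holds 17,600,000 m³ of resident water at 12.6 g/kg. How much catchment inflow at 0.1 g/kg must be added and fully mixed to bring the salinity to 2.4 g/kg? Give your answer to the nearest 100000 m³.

78100000 m³

Salt balance: 17,600,000×12.6 + V×0.1 = (17,600,000+V)×2.4
221,760,000 + 0.1V = 42,240,000 + 2.4V
179,520,000 = 2.3V
V = 78,052,173.91 m³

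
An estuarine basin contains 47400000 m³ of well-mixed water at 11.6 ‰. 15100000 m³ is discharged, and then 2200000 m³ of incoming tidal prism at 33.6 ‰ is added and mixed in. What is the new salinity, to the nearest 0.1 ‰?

13.0 ‰

Remaining after removal: 32,300,000 m³ at 11.6 ‰ (salt = 374,680,000)
After addition: salt = 374,680,000 + 2,200,000×33.6 = 448,600,000; volume = 34,500,000 m³
S = 448,600,000 / 34,500,000 = 13.0029 ‰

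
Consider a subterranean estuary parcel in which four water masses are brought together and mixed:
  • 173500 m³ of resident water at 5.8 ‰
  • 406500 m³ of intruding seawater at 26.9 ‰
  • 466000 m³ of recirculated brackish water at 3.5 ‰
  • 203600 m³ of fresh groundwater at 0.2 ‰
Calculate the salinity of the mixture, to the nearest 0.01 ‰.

10.89 ‰

Total salt / total volume:
salt = 173,500×5.8 + 406,500×26.9 + 466,000×3.5 + 203,600×0.2 = 1,006,300 + 10,934,850 + 1,631,000 + 40,720 = 13,612,870
volume = 173,500 + 406,500 + 466,000 + 203,600 = 1,249,600 m³
S = 13,612,870 / 1,249,600 = 10.8938 ‰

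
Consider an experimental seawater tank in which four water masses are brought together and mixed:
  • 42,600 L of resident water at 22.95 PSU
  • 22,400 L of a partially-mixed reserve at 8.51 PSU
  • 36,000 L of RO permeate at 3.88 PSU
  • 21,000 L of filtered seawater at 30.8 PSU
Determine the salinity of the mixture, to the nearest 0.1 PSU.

16.0 PSU

By conservation of dissolved salt,
salt = 42,600×22.95 + 22,400×8.51 + 36,000×3.88 + 21,000×30.8 = 977,670 + 190,624 + 139,680 + 646,800 = 1,954,774
volume = 42,600 + 22,400 + 36,000 + 21,000 = 122,000 L
S = 1,954,774 / 122,000 = 16.023 PSU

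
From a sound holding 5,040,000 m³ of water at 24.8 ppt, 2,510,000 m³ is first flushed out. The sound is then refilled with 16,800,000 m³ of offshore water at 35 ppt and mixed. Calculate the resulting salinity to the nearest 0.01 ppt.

Remaining after removal: 2,530,000 m³ at 24.8 ppt (salt = 62,744,000)
After addition: salt = 62,744,000 + 16,800,000×35 = 650,744,000; volume = 19,330,000 m³
S = 650,744,000 / 19,330,000 = 33.665 ppt

33.66 ppt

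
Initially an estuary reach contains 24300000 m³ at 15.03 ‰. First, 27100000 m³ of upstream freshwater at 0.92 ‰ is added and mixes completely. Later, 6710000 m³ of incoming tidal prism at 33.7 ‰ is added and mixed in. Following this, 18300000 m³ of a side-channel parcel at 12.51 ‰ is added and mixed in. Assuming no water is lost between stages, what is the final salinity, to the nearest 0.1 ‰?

11.1 ‰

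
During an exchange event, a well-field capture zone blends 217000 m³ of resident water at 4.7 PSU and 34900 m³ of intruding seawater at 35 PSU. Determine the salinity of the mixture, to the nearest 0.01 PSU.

8.90 PSU

Conserving salt mass:
salt = 217,000×4.7 + 34,900×35 = 1,019,900 + 1,221,500 = 2,241,400
volume = 217,000 + 34,900 = 251,900 m³
S = 2,241,400 / 251,900 = 8.898 PSU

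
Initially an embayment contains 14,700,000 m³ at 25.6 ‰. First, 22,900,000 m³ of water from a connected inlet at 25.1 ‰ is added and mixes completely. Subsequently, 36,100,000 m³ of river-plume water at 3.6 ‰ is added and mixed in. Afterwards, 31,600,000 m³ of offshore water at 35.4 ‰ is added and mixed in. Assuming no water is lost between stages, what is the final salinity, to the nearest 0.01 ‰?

20.89 ‰

Salt balance:
Initial salt = 14,700,000×25.6 = 376,320,000
After stage 1: salt = 376,320,000 + 22,900,000×25.1 = 951,110,000; volume = 37,600,000 m³; S = 25.295 ‰
After stage 2: salt = 951,110,000 + 36,100,000×3.6 = 1,081,070,000; volume = 73,700,000 m³; S = 14.669 ‰
After stage 3: salt = 1,081,070,000 + 31,600,000×35.4 = 2,199,710,000; volume = 105,300,000 m³
S = 2,199,710,000 / 105,300,000 = 20.8899 ‰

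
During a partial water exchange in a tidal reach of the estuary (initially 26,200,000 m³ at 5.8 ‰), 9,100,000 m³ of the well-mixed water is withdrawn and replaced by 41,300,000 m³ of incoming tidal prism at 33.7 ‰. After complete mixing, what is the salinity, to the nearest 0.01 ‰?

25.53 ‰

Remaining after removal: 17,100,000 m³ at 5.8 ‰ (salt = 99,180,000)
After addition: salt = 99,180,000 + 41,300,000×33.7 = 1,490,990,000; volume = 58,400,000 m³
S = 1,490,990,000 / 58,400,000 = 25.5307 ‰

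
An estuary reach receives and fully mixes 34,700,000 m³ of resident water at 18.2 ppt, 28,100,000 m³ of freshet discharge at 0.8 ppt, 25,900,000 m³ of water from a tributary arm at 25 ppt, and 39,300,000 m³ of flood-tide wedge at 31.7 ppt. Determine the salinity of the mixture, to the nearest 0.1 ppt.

19.9 ppt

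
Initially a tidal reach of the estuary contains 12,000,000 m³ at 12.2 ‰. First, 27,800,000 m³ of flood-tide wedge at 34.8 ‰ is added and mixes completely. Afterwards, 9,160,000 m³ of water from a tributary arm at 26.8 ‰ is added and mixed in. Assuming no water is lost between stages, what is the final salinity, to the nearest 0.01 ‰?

27.76 ‰

Mass of salt is conserved:
Initial salt = 12,000,000×12.2 = 146,400,000
After stage 1: salt = 146,400,000 + 27,800,000×34.8 = 1,113,840,000; volume = 39,800,000 m³; S = 27.986 ‰
After stage 2: salt = 1,113,840,000 + 9,160,000×26.8 = 1,359,328,000; volume = 48,960,000 m³
S = 1,359,328,000 / 48,960,000 = 27.7641 ‰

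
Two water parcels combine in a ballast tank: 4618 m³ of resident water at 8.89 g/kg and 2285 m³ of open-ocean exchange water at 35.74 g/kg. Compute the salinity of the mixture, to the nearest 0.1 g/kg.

17.8 g/kg

By conservation of dissolved salt,
salt = 4,618×8.89 + 2,285×35.74 = 41,054.02 + 81,665.9 = 122,719.92
volume = 4,618 + 2,285 = 6,903 m³
S = 122,719.92 / 6,903 = 17.778 g/kg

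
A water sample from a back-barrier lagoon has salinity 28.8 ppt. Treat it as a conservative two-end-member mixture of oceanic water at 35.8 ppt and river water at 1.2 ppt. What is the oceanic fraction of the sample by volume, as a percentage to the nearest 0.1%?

79.8%

Let g be the oceanic fraction. Salt balance per unit volume:
g×35.8 + (1−g)×1.2 = 28.8
g = (28.8 − 1.2) / (35.8 − 1.2) = 27.6/34.6 = 0.7977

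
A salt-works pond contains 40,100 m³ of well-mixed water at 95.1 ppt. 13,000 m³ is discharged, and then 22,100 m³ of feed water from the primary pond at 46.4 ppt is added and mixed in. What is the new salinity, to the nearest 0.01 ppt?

73.22 ppt

Remaining after removal: 27,100 m³ at 95.1 ppt (salt = 2,577,210)
After addition: salt = 2,577,210 + 22,100×46.4 = 3,602,650; volume = 49,200 m³
S = 3,602,650 / 49,200 = 73.2246 ppt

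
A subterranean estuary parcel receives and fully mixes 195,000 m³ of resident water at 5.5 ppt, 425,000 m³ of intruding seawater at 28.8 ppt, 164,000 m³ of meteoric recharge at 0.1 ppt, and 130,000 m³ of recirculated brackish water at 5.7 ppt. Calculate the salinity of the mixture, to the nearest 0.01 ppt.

15.39 ppt

Mass of salt is conserved:
salt = 195,000×5.5 + 425,000×28.8 + 164,000×0.1 + 130,000×5.7 = 1,072,500 + 12,240,000 + 16,400 + 741,000 = 14,069,900
volume = 195,000 + 425,000 + 164,000 + 130,000 = 914,000 m³
S = 14,069,900 / 914,000 = 15.3938 ppt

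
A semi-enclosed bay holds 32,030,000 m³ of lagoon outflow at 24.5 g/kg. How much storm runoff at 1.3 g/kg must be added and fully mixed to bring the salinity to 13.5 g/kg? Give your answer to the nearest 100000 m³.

28900000 m³

Salt balance: 32,030,000×24.5 + V×1.3 = (32,030,000+V)×13.5
784,735,000 + 1.3V = 432,405,000 + 13.5V
352,330,000 = 12.2V
V = 28,879,508.2 m³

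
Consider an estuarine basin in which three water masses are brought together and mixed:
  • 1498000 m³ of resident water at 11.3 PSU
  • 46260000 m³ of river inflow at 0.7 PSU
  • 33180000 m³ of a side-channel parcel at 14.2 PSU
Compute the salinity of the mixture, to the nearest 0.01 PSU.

6.43 PSU

Mass of salt is conserved:
salt = 1,498,000×11.3 + 46,260,000×0.7 + 33,180,000×14.2 = 16,927,400 + 32,382,000 + 471,156,000 = 520,465,400
volume = 1,498,000 + 46,260,000 + 33,180,000 = 80,938,000 m³
S = 520,465,400 / 80,938,000 = 6.4304 PSU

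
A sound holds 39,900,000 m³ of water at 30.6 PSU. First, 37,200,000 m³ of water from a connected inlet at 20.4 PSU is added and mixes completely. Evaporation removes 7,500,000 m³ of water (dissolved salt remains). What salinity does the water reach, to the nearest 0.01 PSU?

28.45 PSU

After mixing: salt = 39,900,000×30.6 + 37,200,000×20.4 = 1,979,820,000; volume = 77,100,000 m³
After evaporation: salt unchanged = 1,979,820,000; volume = 77,100,000 − 7,500,000 = 69,600,000 m³
S = 1,979,820,000 / 69,600,000 = 28.4457 PSU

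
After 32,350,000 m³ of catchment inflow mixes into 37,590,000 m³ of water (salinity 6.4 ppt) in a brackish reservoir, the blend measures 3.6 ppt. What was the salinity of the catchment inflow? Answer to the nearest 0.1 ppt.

Salt balance: 37,590,000×6.4 + 32,350,000×S = 69,940,000×3.6
240,576,000 + 32,350,000·S = 251,784,000
S = (251,784,000 − 240,576,000) / 32,350,000 = 0.3465 ppt

0.3 ppt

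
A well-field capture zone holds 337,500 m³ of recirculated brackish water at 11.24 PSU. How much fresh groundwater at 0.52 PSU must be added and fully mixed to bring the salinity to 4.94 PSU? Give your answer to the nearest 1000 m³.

481000 m³

Salt balance: 337,500×11.24 + V×0.52 = (337,500+V)×4.94
3,793,500 + 0.52V = 1,667,250 + 4.94V
2,126,250 = 4.42V
V = 481,052.04 m³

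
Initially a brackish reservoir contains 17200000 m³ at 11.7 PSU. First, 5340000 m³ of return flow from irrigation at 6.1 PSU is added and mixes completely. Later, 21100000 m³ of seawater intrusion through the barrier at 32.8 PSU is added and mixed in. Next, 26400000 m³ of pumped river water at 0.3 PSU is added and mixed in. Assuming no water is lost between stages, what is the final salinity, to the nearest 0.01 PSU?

13.33 PSU

Conserving salt mass:
Initial salt = 17,200,000×11.7 = 201,240,000
After stage 1: salt = 201,240,000 + 5,340,000×6.1 = 233,814,000; volume = 22,540,000 m³; S = 10.373 PSU
After stage 2: salt = 233,814,000 + 21,100,000×32.8 = 925,894,000; volume = 43,640,000 m³; S = 21.217 PSU
After stage 3: salt = 925,894,000 + 26,400,000×0.3 = 933,814,000; volume = 70,040,000 m³
S = 933,814,000 / 70,040,000 = 13.3326 PSU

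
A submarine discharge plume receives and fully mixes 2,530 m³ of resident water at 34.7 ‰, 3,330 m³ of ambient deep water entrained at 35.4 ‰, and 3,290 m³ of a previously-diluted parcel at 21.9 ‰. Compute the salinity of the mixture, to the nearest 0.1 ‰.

30.4 ‰

Weighted by volume,
salt = 2,530×34.7 + 3,330×35.4 + 3,290×21.9 = 87,791 + 117,882 + 72,051 = 277,724
volume = 2,530 + 3,330 + 3,290 = 9,150 m³
S = 277,724 / 9,150 = 30.352 ‰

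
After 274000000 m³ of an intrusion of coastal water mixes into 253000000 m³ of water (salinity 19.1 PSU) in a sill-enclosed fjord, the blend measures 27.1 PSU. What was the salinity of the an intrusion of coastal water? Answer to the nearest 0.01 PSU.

34.49 PSU

Salt balance: 253,000,000×19.1 + 274,000,000×S = 527,000,000×27.1
4,832,300,000 + 274,000,000·S = 14,281,700,000
S = (14,281,700,000 − 4,832,300,000) / 274,000,000 = 34.4869 PSU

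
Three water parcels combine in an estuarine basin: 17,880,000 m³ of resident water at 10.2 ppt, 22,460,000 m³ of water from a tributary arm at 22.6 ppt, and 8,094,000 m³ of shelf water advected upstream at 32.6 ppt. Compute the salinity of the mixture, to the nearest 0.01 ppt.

19.69 ppt

Conserving salt mass:
salt = 17,880,000×10.2 + 22,460,000×22.6 + 8,094,000×32.6 = 182,376,000 + 507,596,000 + 263,864,400 = 953,836,400
volume = 17,880,000 + 22,460,000 + 8,094,000 = 48,434,000 m³
S = 953,836,400 / 48,434,000 = 19.6935 ppt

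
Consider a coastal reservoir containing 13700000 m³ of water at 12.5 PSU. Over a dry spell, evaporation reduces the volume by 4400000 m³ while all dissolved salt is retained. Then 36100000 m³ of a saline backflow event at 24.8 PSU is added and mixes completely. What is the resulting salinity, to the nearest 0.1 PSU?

23.5 PSU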